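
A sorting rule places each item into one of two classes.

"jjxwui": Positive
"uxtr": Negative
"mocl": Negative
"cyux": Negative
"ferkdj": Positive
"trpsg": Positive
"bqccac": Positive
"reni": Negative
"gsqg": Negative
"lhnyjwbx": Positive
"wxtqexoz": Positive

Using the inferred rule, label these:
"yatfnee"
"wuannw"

Positive, Positive

The common property of the 'Positive' items is: length ≥ 5. No 'Negative' item has it.
"yatfnee" → length 7 → Positive. "wuannw" → length 6 → Positive.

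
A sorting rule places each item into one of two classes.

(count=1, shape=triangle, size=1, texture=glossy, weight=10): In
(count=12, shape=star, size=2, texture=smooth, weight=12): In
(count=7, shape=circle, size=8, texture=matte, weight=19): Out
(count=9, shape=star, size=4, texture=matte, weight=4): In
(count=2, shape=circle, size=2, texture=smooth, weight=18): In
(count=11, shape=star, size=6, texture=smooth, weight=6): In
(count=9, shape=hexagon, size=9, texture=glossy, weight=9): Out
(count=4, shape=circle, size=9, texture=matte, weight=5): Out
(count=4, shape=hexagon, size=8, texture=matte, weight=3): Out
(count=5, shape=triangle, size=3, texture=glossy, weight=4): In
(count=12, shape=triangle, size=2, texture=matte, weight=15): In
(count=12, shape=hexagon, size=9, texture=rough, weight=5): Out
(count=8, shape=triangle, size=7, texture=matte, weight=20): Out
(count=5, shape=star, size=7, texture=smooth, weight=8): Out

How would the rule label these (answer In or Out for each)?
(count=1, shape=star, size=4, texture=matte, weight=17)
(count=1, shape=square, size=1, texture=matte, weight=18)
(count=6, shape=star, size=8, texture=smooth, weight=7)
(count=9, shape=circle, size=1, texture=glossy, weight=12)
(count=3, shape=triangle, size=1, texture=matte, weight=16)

In, In, Out, In, In

The pattern is that an item is 'In' exactly when: size ≤ 6.
(count=1, shape=star, size=4, texture=matte, weight=17): In (size = 4).
(count=1, shape=square, size=1, texture=matte, weight=18): In (size = 1).
(count=6, shape=star, size=8, texture=smooth, weight=7): Out (size = 8).
(count=9, shape=circle, size=1, texture=glossy, weight=12): In (size = 1).
(count=3, shape=triangle, size=1, texture=matte, weight=16): In (size = 1).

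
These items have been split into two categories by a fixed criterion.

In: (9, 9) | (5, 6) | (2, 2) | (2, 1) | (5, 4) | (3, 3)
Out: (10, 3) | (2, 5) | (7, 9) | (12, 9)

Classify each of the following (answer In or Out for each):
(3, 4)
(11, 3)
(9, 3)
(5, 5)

In, Out, Out, In

'In' ⟺ |first − second| ≤ 1.
(3, 4): |3−4| = 1, satisfies this → In. (11, 3): |11−3| = 8, does not pass → Out. (9, 3): |9−3| = 6, does not pass → Out. (5, 5): |5−5| = 0, satisfies this → In.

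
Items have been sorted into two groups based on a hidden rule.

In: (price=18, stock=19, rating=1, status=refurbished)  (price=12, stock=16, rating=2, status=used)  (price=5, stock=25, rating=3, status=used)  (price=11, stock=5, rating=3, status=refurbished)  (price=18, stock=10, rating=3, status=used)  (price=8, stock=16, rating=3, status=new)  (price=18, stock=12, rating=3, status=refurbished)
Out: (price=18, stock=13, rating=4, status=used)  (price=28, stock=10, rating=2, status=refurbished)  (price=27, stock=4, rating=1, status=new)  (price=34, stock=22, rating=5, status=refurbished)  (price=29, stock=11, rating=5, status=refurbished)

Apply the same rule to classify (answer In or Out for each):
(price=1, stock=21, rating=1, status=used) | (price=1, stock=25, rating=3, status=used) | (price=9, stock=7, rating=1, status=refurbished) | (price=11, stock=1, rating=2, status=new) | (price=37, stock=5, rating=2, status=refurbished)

In, In, In, In, Out

All 'In' examples share one property — price ≤ 18 AND rating ≤ 3 — and every 'Out' example lacks it.
(price=1, stock=21, rating=1, status=used): price = 1, rating = 1 — passes, so In. (price=1, stock=25, rating=3, status=used): price = 1, rating = 3 — passes, so In. (price=9, stock=7, rating=1, status=refurbished): price = 9, rating = 1 — passes, so In. (price=11, stock=1, rating=2, status=new): price = 11, rating = 2 — passes, so In. (price=37, stock=5, rating=2, status=refurbished): price = 37, rating = 2 — does not fit, so Out.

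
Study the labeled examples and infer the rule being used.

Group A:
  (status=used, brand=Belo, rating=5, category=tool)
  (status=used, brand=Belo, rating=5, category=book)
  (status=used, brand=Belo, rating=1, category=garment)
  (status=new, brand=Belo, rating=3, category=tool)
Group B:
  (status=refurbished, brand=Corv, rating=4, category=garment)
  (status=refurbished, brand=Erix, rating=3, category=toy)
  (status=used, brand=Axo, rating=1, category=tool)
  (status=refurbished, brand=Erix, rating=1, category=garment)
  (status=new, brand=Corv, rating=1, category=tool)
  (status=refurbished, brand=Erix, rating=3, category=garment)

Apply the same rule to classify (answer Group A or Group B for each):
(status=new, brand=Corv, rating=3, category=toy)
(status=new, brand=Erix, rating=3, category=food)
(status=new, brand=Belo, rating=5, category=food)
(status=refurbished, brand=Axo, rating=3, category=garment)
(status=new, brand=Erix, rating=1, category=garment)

Every 'Group A' example satisfies: brand is Belo. None of the 'Group B' examples do.
Group B: (status=new, brand=Corv, rating=3, category=toy), since brand is Corv. Group B: (status=new, brand=Erix, rating=3, category=food), since brand is Erix. Group A: (status=new, brand=Belo, rating=5, category=food), since brand is Belo. Group B: (status=refurbished, brand=Axo, rating=3, category=garment), since brand is Axo. Group B: (status=new, brand=Erix, rating=1, category=garment), since brand is Erix.

Group B, Group B, Group A, Group B, Group B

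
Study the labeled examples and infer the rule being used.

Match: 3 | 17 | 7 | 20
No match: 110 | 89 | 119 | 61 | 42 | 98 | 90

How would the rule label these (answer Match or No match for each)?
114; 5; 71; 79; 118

No match, Match, No match, No match, No match

The simplest hypothesis consistent with all the labels is: at most 20.
114: No match (114 > 20). 5: Match (5 ≤ 20). 71: No match (71 > 20). 79: No match (79 > 20). 118: No match (118 > 20).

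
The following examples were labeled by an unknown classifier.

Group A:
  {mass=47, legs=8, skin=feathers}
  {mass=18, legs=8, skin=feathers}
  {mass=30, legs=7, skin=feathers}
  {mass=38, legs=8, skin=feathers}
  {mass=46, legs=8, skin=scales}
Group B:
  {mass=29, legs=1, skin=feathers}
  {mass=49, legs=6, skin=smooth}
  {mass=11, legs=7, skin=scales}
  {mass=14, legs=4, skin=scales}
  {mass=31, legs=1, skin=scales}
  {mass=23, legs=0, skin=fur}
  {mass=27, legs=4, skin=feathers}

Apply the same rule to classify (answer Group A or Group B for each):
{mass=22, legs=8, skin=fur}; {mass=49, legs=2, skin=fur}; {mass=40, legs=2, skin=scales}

Group A, Group B, Group B

'Group A' ⟺ legs ≥ 7 AND mass ≥ 14.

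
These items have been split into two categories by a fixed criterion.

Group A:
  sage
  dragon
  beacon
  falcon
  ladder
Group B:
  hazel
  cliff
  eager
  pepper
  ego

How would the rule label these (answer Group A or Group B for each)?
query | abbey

Group B, Group B

Rule: even length AND contains 'a'. This holds for each 'Group A' example and fails for each 'Group B' one.
query → length 5, no 'a' → Group B.
abbey → length 5, has 'a' → Group B.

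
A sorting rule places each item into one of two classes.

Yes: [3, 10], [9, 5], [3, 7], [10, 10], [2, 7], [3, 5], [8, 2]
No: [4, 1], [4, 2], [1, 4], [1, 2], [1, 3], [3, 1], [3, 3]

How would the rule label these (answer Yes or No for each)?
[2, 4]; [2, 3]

No, No

'Yes' ⟺ sum ≥ 8.
[2, 4] → 2+4 = 6 → No.
[2, 3] → 2+3 = 5 → No.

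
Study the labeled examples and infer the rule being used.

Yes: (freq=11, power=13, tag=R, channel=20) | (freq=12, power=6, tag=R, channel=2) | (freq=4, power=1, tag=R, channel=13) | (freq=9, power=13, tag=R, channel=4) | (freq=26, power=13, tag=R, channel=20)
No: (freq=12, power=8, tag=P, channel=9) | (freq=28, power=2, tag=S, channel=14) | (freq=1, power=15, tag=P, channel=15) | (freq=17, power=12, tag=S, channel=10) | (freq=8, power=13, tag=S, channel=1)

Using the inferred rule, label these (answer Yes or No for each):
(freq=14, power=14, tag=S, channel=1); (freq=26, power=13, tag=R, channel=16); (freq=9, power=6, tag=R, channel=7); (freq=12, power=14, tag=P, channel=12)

A rule that fits every label: tag is R — true of each 'Yes' example, false of each 'No' one.

No, Yes, Yes, No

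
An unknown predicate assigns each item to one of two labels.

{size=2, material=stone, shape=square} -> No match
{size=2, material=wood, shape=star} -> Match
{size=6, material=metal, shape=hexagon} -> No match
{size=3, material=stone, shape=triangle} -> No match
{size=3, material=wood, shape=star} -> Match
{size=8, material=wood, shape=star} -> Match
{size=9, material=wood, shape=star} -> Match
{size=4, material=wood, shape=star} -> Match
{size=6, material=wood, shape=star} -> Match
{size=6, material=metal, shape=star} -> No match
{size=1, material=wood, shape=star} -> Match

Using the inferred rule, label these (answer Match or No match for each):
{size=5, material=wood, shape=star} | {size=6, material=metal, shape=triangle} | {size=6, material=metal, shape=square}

The simplest hypothesis consistent with all the labels is: material is wood.

Match, No match, No match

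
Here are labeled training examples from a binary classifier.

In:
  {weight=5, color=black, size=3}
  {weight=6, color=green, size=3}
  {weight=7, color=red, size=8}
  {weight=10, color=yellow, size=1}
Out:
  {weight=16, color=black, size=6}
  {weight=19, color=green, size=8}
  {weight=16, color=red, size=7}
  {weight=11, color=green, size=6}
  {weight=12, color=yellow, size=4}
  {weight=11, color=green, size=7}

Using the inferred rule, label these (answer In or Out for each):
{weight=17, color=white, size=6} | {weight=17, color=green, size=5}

Out, Out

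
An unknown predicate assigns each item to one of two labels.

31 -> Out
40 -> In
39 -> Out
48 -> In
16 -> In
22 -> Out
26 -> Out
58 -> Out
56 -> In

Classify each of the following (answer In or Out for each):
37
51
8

Out, Out, In

'In' ⟺ multiple of 4.
37 → 37 = 4·9 + 1 → Out.
51 → 51 = 4·12 + 3 → Out.
8 → 8 = 4·2 → In.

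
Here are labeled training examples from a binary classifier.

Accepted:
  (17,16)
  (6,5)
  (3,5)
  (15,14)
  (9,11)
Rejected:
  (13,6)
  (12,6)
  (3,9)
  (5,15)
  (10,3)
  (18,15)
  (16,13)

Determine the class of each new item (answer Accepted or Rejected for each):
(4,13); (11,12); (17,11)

Rule: |first − second| ≤ 2. This holds for each 'Accepted' example and fails for each 'Rejected' one.
(4,13): |4−13| = 9, does not pass → Rejected. (11,12): |11−12| = 1, fits → Accepted. (17,11): |17−11| = 6, does not pass → Rejected.

Rejected, Accepted, Rejected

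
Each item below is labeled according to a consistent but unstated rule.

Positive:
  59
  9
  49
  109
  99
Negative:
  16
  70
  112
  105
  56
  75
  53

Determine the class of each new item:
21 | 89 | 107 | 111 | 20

Negative, Positive, Negative, Negative, Negative

All 'Positive' examples share one property — ends in digit 9 — and every 'Negative' example lacks it.
21: last digit 1 — doesn't match, so Negative.
89: last digit 9 — fits, so Positive.
107: last digit 7 — doesn't match, so Negative.
111: last digit 1 — doesn't match, so Negative.
20: last digit 0 — doesn't match, so Negative.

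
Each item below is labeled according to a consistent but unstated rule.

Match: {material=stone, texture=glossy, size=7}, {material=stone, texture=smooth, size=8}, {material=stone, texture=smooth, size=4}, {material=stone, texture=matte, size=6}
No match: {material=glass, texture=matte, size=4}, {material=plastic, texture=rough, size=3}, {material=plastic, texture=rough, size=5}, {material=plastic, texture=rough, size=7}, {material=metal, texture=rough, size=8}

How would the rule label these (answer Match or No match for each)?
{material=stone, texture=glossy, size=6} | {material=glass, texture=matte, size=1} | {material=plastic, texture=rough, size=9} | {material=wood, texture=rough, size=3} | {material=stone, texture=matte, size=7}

Checking candidate rules against both groups, what survives is: material is stone.
{material=stone, texture=glossy, size=6}: Match (material is stone). {material=glass, texture=matte, size=1}: No match (material is glass). {material=plastic, texture=rough, size=9}: No match (material is plastic). {material=wood, texture=rough, size=3}: No match (material is wood). {material=stone, texture=matte, size=7}: Match (material is stone).

Match, No match, No match, No match, Match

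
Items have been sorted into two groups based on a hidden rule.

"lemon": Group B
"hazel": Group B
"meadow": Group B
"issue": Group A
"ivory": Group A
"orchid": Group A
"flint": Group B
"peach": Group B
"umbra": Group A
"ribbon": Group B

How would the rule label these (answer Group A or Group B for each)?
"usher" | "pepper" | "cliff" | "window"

Group A, Group B, Group B, Group B

Rule: starts with a vowel. This holds for each 'Group A' example and fails for each 'Group B' one.
"usher" → starts with 'u' → Group A. "pepper" → starts with 'p' → Group B. "cliff" → starts with 'c' → Group B. "window" → starts with 'w' → Group B.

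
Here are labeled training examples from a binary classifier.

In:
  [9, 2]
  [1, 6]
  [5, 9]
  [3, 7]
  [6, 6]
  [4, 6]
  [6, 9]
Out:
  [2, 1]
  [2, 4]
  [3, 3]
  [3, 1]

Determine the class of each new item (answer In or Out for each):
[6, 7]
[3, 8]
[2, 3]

In, In, Out

The simplest hypothesis consistent with all the labels is: sum ≥ 7.
[6, 7] → 6+7 = 13 → In.
[3, 8] → 3+8 = 11 → In.
[2, 3] → 2+3 = 5 → Out.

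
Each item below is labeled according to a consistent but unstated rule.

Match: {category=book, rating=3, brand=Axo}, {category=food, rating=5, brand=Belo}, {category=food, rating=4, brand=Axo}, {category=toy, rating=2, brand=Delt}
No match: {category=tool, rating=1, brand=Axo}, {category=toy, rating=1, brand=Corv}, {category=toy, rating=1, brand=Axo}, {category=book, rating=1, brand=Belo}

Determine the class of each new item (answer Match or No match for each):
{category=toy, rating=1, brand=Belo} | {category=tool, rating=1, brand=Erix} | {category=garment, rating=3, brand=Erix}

The simplest hypothesis consistent with all the labels is: rating ≥ 2.
{category=toy, rating=1, brand=Belo}: rating = 1, fails the rule → No match.
{category=tool, rating=1, brand=Erix}: rating = 1, fails the rule → No match.
{category=garment, rating=3, brand=Erix}: rating = 3, meets the rule → Match.

No match, No match, Match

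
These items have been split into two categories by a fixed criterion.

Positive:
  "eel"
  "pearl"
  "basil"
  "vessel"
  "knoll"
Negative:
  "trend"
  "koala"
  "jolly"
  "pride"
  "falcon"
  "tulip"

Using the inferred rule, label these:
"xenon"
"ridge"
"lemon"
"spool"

Negative, Negative, Negative, Positive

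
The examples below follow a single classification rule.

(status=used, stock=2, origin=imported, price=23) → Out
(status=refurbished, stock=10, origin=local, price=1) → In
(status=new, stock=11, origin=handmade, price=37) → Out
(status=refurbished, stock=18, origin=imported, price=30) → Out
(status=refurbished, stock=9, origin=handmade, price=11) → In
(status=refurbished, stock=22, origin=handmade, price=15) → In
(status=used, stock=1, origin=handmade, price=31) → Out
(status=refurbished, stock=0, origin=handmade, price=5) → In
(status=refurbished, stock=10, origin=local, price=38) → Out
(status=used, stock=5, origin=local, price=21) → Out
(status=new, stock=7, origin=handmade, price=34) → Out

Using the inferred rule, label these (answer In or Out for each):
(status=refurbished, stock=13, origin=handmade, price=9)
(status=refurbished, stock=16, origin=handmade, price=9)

The common property of the 'In' items is: price ≤ 15. No 'Out' item has it.
In: (status=refurbished, stock=13, origin=handmade, price=9), since price = 9. In: (status=refurbished, stock=16, origin=handmade, price=9), since price = 9.

In, In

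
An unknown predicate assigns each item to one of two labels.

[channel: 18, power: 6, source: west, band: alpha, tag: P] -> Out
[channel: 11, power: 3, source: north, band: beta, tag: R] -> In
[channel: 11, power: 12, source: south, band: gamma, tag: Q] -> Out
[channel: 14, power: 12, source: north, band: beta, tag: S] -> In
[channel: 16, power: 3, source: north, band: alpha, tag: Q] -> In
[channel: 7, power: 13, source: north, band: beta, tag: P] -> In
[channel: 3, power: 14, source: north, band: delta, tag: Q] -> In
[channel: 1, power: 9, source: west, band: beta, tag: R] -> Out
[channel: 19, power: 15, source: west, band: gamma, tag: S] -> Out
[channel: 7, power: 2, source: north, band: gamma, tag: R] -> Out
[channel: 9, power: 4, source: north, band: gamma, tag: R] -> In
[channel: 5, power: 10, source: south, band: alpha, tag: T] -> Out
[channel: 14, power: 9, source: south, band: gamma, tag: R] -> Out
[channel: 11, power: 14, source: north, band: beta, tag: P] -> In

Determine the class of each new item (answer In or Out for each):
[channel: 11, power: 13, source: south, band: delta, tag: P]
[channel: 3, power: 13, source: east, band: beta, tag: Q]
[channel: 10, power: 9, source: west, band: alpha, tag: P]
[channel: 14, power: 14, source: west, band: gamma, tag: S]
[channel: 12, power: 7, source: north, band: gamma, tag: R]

The rule appears to be: source is north AND power ≥ 3.

Out, Out, Out, Out, In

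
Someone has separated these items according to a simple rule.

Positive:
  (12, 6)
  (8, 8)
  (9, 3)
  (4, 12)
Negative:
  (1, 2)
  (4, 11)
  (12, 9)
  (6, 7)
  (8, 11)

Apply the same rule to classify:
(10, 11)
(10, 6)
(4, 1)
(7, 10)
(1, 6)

Negative, Positive, Negative, Negative, Negative

One predicate separates the groups cleanly: sum is even.
(10, 11) — 10+11 = 21, hence Negative.
(10, 6) — 10+6 = 16, hence Positive.
(4, 1) — 4+1 = 5, hence Negative.
(7, 10) — 7+10 = 17, hence Negative.
(1, 6) — 1+6 = 7, hence Negative.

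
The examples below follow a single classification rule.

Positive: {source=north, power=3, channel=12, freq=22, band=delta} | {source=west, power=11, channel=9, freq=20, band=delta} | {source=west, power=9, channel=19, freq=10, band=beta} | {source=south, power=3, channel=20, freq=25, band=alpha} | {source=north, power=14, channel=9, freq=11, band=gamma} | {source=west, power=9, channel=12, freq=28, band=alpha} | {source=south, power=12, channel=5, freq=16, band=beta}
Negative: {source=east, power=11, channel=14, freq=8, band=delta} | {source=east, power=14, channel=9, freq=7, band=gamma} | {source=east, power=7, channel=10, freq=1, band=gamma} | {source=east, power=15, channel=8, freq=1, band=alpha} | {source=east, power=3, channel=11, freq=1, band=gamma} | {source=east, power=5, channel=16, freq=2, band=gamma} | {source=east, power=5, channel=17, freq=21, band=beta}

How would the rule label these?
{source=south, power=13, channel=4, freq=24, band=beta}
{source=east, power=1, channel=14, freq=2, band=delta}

Positive, Negative

The pattern is that an item is 'Positive' exactly when: source is not east.
{source=south, power=13, channel=4, freq=24, band=beta}: source is south — meets the rule, so Positive.
{source=east, power=1, channel=14, freq=2, band=delta}: source is east — fails this test, so Negative.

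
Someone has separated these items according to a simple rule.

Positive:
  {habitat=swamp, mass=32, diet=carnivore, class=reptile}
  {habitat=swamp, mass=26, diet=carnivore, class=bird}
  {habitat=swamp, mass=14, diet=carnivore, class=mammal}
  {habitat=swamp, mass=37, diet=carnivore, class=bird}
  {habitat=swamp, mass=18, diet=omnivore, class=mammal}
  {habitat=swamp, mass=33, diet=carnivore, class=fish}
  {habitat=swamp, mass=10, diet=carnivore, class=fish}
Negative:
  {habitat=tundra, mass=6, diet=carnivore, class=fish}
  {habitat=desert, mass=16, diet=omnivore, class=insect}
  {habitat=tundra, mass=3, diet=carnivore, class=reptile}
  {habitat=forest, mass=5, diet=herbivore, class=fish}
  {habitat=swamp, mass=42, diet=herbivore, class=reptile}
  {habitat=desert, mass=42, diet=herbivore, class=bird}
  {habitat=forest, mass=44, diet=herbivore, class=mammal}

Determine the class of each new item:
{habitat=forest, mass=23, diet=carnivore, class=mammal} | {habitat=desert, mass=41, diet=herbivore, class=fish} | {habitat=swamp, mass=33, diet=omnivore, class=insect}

Negative, Negative, Positive

All 'Positive' examples share one property — habitat is swamp AND mass ≤ 37 — and every 'Negative' example lacks it.
{habitat=forest, mass=23, diet=carnivore, class=mammal}: habitat is forest, mass = 23, does not satisfy this → Negative. {habitat=desert, mass=41, diet=herbivore, class=fish}: habitat is desert, mass = 41, does not satisfy this → Negative. {habitat=swamp, mass=33, diet=omnivore, class=insect}: habitat is swamp, mass = 33, satisfies this → Positive.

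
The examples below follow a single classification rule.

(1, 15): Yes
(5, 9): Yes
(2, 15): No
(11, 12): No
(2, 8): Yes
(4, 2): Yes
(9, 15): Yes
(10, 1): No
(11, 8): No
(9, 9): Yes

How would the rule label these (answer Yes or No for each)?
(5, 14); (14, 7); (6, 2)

No, No, Yes

Every 'Yes' example satisfies: sum is even. None of the 'No' examples do.
(5, 14): 5+14 = 19 — doesn't qualify, so No. (14, 7): 14+7 = 21 — doesn't qualify, so No. (6, 2): 6+2 = 8 — has this property, so Yes.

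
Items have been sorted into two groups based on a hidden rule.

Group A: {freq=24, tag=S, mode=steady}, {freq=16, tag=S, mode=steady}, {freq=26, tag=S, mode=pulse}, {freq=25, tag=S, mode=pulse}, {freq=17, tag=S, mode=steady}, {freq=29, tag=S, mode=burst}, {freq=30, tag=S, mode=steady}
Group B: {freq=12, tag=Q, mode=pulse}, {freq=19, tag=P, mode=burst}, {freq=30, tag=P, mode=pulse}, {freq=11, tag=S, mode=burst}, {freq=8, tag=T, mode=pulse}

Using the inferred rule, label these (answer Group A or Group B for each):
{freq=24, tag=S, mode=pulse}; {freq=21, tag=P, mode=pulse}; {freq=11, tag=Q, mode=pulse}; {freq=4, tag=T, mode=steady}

Group A, Group B, Group B, Group B

All 'Group A' examples share one property — tag is S AND freq ≥ 12 — and every 'Group B' example lacks it.
{freq=24, tag=S, mode=pulse}: Group A (tag is S, freq = 24). {freq=21, tag=P, mode=pulse}: Group B (tag is P, freq = 21). {freq=11, tag=Q, mode=pulse}: Group B (tag is Q, freq = 11). {freq=4, tag=T, mode=steady}: Group B (tag is T, freq = 4).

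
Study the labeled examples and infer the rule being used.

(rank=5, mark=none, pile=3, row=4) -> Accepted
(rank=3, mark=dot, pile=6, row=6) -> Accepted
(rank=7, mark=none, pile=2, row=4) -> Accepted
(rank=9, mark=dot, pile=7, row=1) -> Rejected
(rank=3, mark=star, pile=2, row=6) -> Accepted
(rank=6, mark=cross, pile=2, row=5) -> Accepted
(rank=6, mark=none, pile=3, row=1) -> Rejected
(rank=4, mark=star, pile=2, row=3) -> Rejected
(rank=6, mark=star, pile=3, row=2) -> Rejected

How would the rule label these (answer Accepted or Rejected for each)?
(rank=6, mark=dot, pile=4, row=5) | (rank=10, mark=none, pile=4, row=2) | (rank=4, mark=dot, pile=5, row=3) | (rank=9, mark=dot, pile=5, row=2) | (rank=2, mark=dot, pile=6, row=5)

The simplest hypothesis consistent with all the labels is: row ≥ 4.
(rank=6, mark=dot, pile=4, row=5) → row = 5 → Accepted.
(rank=10, mark=none, pile=4, row=2) → row = 2 → Rejected.
(rank=4, mark=dot, pile=5, row=3) → row = 3 → Rejected.
(rank=9, mark=dot, pile=5, row=2) → row = 2 → Rejected.
(rank=2, mark=dot, pile=6, row=5) → row = 5 → Accepted.

Accepted, Rejected, Rejected, Rejected, Accepted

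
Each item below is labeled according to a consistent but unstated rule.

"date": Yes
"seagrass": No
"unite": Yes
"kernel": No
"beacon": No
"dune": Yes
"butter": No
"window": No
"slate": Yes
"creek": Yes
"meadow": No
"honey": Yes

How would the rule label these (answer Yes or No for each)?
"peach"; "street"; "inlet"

The distinguishing property — length ≤ 5 — holds for all the 'Yes' cases and none of the 'No' cases.
"peach" → length 5 → Yes. "street" → length 6 → No. "inlet" → length 5 → Yes.

Yes, No, Yes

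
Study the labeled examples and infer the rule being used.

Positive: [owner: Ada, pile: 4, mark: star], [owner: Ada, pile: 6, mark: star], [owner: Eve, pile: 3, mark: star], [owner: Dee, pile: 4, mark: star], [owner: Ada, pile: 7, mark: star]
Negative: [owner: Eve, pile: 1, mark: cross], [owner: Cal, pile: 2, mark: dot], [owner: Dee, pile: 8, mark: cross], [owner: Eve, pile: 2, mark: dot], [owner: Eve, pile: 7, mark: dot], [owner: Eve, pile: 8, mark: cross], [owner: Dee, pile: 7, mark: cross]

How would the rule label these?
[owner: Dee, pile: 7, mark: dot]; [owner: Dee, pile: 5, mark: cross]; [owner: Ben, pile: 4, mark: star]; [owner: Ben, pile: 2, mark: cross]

Checking candidate rules against both groups, what survives is: mark is star.
[owner: Dee, pile: 7, mark: dot]: Negative (mark is dot). [owner: Dee, pile: 5, mark: cross]: Negative (mark is cross). [owner: Ben, pile: 4, mark: star]: Positive (mark is star). [owner: Ben, pile: 2, mark: cross]: Negative (mark is cross).

Negative, Negative, Positive, Negative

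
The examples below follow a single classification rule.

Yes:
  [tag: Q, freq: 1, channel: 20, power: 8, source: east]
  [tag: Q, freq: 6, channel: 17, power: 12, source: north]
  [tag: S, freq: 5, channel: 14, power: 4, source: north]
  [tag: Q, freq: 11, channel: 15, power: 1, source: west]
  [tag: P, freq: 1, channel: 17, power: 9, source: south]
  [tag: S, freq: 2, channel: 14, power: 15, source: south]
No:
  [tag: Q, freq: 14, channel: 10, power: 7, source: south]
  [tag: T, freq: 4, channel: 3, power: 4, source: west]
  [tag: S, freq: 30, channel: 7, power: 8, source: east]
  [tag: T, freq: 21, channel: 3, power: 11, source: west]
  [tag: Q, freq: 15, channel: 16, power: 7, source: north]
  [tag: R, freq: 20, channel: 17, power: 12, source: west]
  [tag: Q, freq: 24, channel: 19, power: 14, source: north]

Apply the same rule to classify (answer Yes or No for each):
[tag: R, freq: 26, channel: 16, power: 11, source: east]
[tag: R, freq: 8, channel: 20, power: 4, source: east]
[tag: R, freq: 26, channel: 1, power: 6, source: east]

Every 'Yes' example satisfies: freq ≤ 11 AND channel ≥ 7. None of the 'No' examples do.
[tag: R, freq: 26, channel: 16, power: 11, source: east]: No (freq = 26, channel = 16).
[tag: R, freq: 8, channel: 20, power: 4, source: east]: Yes (freq = 8, channel = 20).
[tag: R, freq: 26, channel: 1, power: 6, source: east]: No (freq = 26, channel = 1).

No, Yes, No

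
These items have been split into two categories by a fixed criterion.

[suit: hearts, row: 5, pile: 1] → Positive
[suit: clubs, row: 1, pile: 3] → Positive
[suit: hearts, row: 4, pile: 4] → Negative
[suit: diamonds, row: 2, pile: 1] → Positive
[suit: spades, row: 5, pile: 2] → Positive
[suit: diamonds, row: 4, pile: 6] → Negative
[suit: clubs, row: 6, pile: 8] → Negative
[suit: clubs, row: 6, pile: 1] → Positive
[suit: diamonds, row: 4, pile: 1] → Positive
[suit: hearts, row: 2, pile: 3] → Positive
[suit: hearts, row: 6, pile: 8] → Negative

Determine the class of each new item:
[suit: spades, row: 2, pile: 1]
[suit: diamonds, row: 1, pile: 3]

Positive, Positive

The common property of the 'Positive' items is: pile ≤ 3. No 'Negative' item has it.
[suit: spades, row: 2, pile: 1]: Positive (pile = 1). [suit: diamonds, row: 1, pile: 3]: Positive (pile = 3).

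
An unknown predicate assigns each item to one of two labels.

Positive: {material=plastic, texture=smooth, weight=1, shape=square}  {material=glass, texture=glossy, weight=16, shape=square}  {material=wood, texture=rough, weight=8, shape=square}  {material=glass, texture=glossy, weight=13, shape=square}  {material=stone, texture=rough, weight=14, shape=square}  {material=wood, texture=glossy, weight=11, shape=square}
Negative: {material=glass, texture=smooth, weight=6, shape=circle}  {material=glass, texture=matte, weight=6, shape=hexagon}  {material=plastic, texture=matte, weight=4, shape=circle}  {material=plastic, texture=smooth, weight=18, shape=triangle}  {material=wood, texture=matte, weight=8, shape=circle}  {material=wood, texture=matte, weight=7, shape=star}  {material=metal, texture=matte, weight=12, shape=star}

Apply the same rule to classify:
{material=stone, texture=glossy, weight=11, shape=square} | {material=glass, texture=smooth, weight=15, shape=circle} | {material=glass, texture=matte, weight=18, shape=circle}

Looking at the examples, the only property every 'Positive' case has and every 'Negative' case lacks is: shape is square.
{material=stone, texture=glossy, weight=11, shape=square}: shape is square — meets the rule, so Positive.
{material=glass, texture=smooth, weight=15, shape=circle}: shape is circle — does not satisfy this, so Negative.
{material=glass, texture=matte, weight=18, shape=circle}: shape is circle — does not satisfy this, so Negative.

Positive, Negative, Negative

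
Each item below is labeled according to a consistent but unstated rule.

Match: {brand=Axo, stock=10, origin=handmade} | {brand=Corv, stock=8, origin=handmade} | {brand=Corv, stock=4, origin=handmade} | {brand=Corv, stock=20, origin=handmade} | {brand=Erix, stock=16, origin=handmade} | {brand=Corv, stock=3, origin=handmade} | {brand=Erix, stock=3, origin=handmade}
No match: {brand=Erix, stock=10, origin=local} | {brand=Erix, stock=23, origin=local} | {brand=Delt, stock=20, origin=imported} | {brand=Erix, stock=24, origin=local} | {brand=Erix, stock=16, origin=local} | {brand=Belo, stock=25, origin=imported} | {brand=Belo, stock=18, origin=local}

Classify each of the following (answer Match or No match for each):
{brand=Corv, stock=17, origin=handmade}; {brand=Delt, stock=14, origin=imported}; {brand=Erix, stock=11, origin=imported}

Match, No match, No match

Checking candidate rules against both groups, what survives is: origin is handmade.
{brand=Corv, stock=17, origin=handmade}: origin is handmade, passes → Match.
{brand=Delt, stock=14, origin=imported}: origin is imported, fails the rule → No match.
{brand=Erix, stock=11, origin=imported}: origin is imported, fails the rule → No match.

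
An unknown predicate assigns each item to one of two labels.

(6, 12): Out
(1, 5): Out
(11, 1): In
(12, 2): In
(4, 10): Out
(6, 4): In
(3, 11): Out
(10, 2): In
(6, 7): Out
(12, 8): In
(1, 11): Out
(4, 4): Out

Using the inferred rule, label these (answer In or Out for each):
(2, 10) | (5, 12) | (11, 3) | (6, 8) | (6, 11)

Out, Out, In, Out, Out

The simplest hypothesis consistent with all the labels is: first > second.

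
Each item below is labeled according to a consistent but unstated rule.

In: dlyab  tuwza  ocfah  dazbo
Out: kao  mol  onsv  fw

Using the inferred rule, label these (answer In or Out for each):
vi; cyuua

The classifier is using: length 5.

Out, In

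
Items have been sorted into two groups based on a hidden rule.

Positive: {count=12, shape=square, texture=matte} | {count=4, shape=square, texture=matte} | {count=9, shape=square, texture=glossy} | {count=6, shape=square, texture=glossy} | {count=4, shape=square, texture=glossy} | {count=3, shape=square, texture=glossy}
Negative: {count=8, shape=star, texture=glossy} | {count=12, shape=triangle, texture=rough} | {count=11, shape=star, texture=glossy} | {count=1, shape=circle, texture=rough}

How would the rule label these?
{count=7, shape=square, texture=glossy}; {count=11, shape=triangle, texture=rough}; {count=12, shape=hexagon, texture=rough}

The classifier is using: shape is square.
{count=7, shape=square, texture=glossy}: Positive (shape is square). {count=11, shape=triangle, texture=rough}: Negative (shape is triangle). {count=12, shape=hexagon, texture=rough}: Negative (shape is hexagon).

Positive, Negative, Negative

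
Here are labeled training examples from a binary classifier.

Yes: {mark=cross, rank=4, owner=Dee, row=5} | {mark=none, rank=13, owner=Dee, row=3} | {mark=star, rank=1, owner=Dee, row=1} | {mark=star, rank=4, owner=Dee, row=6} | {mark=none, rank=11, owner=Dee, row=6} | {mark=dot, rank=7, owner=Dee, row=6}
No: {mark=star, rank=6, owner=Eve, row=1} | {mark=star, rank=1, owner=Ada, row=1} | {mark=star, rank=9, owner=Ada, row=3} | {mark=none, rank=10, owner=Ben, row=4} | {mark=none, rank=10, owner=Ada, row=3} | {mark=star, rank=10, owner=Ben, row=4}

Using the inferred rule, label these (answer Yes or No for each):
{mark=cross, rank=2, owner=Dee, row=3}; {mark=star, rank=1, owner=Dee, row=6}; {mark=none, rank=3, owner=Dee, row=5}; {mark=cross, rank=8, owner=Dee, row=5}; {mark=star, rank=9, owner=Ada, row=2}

Yes, Yes, Yes, Yes, No

The classifier is using: owner is Dee.
{mark=cross, rank=2, owner=Dee, row=3}: owner is Dee — qualifies, so Yes.
{mark=star, rank=1, owner=Dee, row=6}: owner is Dee — qualifies, so Yes.
{mark=none, rank=3, owner=Dee, row=5}: owner is Dee — qualifies, so Yes.
{mark=cross, rank=8, owner=Dee, row=5}: owner is Dee — qualifies, so Yes.
{mark=star, rank=9, owner=Ada, row=2}: owner is Ada — lacks this property, so No.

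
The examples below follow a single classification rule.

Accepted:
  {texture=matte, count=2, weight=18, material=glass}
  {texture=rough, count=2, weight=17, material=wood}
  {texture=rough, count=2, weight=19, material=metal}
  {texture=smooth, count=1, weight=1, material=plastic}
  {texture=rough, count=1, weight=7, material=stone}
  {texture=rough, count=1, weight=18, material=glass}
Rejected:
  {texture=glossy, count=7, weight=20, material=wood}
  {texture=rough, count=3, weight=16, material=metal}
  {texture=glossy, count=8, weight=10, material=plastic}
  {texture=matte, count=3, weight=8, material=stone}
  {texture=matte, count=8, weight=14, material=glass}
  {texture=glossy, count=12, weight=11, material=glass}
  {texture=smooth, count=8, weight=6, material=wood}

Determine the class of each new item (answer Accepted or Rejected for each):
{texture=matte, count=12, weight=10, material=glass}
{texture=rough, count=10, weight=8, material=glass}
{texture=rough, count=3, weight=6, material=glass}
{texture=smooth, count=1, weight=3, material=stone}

Rule: count ≤ 2. This holds for each 'Accepted' example and fails for each 'Rejected' one.
{texture=matte, count=12, weight=10, material=glass}: count = 12, fails the rule → Rejected.
{texture=rough, count=10, weight=8, material=glass}: count = 10, fails the rule → Rejected.
{texture=rough, count=3, weight=6, material=glass}: count = 3, fails the rule → Rejected.
{texture=smooth, count=1, weight=3, material=stone}: count = 1, passes → Accepted.

Rejected, Rejected, Rejected, Accepted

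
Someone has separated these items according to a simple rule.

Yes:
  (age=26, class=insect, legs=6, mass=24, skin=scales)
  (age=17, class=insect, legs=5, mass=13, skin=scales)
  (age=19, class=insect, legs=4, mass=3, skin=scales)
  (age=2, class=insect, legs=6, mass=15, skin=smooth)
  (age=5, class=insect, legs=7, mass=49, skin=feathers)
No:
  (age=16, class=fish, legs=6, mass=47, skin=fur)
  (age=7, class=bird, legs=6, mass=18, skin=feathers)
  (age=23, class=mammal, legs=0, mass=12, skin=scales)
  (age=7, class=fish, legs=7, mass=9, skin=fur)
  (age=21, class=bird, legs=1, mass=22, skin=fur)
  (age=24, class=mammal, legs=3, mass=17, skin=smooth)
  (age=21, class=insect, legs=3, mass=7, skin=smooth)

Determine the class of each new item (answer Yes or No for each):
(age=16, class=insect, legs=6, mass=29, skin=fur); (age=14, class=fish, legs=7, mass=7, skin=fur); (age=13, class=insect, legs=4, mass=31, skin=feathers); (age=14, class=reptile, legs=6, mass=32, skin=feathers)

All 'Yes' examples share one property — class is insect AND legs ≥ 4 — and every 'No' example lacks it.
(age=16, class=insect, legs=6, mass=29, skin=fur): class is insect, legs = 6 — meets the rule, so Yes.
(age=14, class=fish, legs=7, mass=7, skin=fur): class is fish, legs = 7 — does not satisfy this, so No.
(age=13, class=insect, legs=4, mass=31, skin=feathers): class is insect, legs = 4 — meets the rule, so Yes.
(age=14, class=reptile, legs=6, mass=32, skin=feathers): class is reptile, legs = 6 — does not satisfy this, so No.

Yes, No, Yes, No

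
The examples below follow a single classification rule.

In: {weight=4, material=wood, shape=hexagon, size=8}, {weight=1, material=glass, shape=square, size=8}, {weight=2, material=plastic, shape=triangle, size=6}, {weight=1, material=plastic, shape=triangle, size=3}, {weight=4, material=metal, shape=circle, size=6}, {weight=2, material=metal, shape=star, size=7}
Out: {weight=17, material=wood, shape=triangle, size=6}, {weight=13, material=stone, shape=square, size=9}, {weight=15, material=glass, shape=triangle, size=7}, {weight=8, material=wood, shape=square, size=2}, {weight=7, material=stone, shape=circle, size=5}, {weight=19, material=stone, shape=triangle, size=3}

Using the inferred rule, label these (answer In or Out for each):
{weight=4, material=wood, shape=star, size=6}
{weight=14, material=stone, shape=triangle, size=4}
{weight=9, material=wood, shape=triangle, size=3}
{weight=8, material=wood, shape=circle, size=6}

Every 'In' example satisfies: weight ≤ 4. None of the 'Out' examples do.
{weight=4, material=wood, shape=star, size=6}: weight = 4 — fits, so In. {weight=14, material=stone, shape=triangle, size=4}: weight = 14 — fails the rule, so Out. {weight=9, material=wood, shape=triangle, size=3}: weight = 9 — fails the rule, so Out. {weight=8, material=wood, shape=circle, size=6}: weight = 8 — fails the rule, so Out.

In, Out, Out, Out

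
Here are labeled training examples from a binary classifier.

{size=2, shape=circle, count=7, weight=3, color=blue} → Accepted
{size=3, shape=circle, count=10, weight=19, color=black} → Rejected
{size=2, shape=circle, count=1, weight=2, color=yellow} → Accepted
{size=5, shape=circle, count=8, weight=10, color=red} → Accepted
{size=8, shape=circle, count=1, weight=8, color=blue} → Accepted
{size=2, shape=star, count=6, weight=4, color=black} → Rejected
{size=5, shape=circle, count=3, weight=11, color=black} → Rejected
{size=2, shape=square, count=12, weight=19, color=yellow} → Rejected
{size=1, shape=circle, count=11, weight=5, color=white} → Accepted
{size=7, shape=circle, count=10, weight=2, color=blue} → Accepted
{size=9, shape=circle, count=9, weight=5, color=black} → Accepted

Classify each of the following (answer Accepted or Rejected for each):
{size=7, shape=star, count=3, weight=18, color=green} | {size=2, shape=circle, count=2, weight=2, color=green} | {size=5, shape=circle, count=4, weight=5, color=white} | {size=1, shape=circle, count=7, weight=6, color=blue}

Rejected, Accepted, Accepted, Accepted

One predicate separates the groups cleanly: shape is circle AND weight ≤ 10.
{size=7, shape=star, count=3, weight=18, color=green}: shape is star, weight = 18, doesn't match → Rejected.
{size=2, shape=circle, count=2, weight=2, color=green}: shape is circle, weight = 2, satisfies this → Accepted.
{size=5, shape=circle, count=4, weight=5, color=white}: shape is circle, weight = 5, satisfies this → Accepted.
{size=1, shape=circle, count=7, weight=6, color=blue}: shape is circle, weight = 6, satisfies this → Accepted.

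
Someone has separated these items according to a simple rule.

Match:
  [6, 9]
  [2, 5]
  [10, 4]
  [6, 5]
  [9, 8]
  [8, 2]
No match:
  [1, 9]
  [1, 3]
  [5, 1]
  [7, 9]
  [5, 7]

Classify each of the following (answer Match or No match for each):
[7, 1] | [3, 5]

The classifier is using: product is even.

No match, No match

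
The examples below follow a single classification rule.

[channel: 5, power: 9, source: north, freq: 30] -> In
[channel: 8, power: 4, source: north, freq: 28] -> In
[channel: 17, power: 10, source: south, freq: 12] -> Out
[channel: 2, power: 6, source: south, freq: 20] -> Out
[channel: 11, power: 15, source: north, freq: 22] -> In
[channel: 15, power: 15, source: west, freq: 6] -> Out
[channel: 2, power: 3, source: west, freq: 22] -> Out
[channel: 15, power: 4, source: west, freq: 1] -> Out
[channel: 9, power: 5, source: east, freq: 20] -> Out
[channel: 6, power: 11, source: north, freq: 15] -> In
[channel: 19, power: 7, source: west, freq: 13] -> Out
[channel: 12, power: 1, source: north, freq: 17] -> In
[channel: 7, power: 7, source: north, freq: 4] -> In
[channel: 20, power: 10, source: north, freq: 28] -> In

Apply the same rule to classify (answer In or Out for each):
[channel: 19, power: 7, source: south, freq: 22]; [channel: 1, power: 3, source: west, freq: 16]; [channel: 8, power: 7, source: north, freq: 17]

A rule that fits every label: source is north — true of each 'In' example, false of each 'Out' one.
Out: [channel: 19, power: 7, source: south, freq: 22], since source is south. Out: [channel: 1, power: 3, source: west, freq: 16], since source is west. In: [channel: 8, power: 7, source: north, freq: 17], since source is north.

Out, Out, In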